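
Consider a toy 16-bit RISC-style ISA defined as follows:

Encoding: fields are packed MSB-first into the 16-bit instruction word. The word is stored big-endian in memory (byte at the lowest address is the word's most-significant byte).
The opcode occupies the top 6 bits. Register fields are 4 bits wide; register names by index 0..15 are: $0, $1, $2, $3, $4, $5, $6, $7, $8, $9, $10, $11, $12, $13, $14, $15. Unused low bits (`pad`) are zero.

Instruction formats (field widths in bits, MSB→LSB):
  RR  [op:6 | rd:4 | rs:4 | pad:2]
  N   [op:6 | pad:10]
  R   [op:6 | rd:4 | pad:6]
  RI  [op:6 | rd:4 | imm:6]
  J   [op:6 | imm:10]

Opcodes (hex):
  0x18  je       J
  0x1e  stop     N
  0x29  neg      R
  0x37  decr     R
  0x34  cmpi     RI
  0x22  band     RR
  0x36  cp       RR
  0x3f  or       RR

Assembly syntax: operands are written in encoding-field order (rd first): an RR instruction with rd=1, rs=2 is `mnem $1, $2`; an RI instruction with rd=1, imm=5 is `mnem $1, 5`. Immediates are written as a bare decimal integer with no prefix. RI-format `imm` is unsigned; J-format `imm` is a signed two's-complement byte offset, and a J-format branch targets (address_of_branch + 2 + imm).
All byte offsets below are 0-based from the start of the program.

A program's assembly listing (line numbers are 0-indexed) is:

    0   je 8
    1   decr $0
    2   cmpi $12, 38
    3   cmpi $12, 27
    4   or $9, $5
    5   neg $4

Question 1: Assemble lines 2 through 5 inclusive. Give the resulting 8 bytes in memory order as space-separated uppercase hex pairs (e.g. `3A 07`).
line 2 (cmpi): pack op=0x34:6|rd=12:4|imm=38:6 = 0xd326; big→ d3 26
line 3 (cmpi): pack op=0x34:6|rd=12:4|imm=27:6 = 0xd31b; big→ d3 1b
line 4 (or): pack op=0x3f:6|rd=9:4|rs=5:4|pad=0:2 = 0xfe54; big→ fe 54
line 5 (neg): pack op=0x29:6|rd=4:4|pad=0:6 = 0xa500; big→ a5 00

D3 26 D3 1B FE 54 A5 00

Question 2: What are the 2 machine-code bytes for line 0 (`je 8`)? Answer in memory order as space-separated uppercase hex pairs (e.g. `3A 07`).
0. je fields op=0x18:6|imm=8:10 → word 6008h → 60 08

60 08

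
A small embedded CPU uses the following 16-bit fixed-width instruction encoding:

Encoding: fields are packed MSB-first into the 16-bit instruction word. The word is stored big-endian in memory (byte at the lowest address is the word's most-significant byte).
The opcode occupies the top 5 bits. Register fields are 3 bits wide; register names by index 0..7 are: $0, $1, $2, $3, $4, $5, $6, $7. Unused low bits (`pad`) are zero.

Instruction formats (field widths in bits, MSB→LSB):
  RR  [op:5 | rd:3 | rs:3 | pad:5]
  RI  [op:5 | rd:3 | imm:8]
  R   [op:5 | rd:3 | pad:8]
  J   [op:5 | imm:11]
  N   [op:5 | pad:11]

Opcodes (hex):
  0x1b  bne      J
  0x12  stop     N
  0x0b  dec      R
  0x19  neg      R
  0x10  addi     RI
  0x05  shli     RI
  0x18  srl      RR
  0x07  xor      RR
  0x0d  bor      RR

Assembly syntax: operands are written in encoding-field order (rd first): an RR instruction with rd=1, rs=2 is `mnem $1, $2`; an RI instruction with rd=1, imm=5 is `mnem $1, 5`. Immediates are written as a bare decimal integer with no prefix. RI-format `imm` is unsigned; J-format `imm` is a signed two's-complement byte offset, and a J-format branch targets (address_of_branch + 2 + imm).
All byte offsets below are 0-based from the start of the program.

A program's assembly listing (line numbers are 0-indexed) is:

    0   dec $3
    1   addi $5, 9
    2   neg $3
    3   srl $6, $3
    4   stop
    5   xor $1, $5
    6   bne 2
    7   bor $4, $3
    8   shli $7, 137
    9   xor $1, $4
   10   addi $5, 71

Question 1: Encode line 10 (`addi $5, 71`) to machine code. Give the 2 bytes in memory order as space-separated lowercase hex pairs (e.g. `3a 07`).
85 47

line 10 (addi): pack op=0x10:5|rd=5:3|imm=71:8 = 0x8547; big→ 85 47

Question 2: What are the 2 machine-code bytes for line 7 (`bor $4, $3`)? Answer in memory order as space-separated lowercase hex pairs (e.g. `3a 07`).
6c 60

7. bor fields op=0xd:5|rd=4:3|rs=3:3|pad=0:5 → word 6c60h → 6c 60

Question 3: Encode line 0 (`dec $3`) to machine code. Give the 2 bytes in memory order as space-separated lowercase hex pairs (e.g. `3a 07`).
line 0 (dec): pack op=0xb:5|rd=3:3|pad=0:8 = 0x5b00; big→ 5b 00

5b 00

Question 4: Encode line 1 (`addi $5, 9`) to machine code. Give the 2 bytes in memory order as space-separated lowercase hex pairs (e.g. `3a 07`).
85 09

1. addi fields op=0x10:5|rd=5:3|imm=9:8 → word 8509h → 85 09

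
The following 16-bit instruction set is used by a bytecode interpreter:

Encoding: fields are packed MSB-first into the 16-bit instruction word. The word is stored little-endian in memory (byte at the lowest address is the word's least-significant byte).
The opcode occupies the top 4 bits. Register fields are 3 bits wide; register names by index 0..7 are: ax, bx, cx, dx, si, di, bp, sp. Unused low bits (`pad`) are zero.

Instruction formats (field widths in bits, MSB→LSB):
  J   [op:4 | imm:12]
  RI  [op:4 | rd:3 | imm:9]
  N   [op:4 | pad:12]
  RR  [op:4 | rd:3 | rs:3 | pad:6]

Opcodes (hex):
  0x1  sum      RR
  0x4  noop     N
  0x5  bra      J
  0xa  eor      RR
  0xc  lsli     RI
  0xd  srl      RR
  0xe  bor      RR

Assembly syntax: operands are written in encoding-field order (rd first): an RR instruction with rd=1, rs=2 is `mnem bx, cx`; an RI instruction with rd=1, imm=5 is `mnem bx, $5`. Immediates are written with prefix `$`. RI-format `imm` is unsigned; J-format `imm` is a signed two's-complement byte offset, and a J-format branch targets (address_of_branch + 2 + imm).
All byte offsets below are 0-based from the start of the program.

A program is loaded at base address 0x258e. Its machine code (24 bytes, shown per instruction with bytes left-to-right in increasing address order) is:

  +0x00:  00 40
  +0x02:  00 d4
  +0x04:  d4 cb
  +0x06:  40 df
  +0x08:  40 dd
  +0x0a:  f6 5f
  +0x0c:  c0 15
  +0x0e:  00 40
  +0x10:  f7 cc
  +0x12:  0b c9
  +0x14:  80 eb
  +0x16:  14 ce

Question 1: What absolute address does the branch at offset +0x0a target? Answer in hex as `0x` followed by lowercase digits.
0x2590

@+0a  little-endian(f6 5f) = 0x5ff6
  top 4b → 0x5 → bra [J]
  imm@[11:0]=0xff6 (s12→-10) ⇒ $-10
  target = base 0x258e + off 0x0a + 2 + imm -10 = 0x2590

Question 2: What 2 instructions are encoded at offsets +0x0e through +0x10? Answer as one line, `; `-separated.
noop; lsli bp, $247

off 0x0e: read 00 40 as little → 0x4000
  op=0x4000>>12=0x4 ⇒ noop (N)
off 0x10: read f7 cc as little → 0xccf7
  op=0xccf7>>12=0xc ⇒ lsli (RI)
  rd: (w>>9)&0x7=0x6 → bp
  imm: (w>>0)&0x1ff=0xf7 → $247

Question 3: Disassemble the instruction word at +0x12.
off 0x12: read 0b c9 as little → 0xc90b
  top 4b → 0xc → lsli [RI]
  rd@[11:9]=0x4 ⇒ si
  imm@[8:0]=0x10b ⇒ $267

lsli si, $267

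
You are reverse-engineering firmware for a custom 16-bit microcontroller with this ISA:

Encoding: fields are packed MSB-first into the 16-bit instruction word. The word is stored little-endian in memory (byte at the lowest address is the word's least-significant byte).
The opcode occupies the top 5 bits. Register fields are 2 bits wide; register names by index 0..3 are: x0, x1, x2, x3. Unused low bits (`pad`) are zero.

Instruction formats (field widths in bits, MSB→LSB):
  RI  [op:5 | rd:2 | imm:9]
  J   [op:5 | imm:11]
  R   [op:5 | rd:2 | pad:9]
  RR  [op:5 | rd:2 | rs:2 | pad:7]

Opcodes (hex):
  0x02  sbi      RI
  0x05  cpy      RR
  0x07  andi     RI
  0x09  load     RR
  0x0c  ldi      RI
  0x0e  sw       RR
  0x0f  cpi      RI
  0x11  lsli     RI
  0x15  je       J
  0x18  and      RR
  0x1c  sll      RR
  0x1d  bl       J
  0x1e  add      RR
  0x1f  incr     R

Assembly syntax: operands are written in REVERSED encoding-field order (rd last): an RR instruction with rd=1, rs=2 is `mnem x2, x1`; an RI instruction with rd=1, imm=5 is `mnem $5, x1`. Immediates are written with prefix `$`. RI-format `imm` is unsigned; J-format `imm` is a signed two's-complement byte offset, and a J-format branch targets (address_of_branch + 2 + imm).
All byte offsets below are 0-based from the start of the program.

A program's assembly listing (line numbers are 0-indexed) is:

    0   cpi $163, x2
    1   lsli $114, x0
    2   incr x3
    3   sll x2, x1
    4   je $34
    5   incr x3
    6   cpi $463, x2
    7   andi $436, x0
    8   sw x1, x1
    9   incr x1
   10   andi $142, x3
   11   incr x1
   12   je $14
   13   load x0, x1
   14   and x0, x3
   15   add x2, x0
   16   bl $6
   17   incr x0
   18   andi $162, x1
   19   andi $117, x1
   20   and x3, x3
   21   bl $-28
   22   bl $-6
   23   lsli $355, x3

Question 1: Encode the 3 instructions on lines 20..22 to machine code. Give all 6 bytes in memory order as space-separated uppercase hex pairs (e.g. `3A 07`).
80 C7 E4 EF FA EF

line 20 (and): pack op=0x18:5|rd=3:2|rs=3:2|pad=0:7 = 0xc780; little→ 80 c7
line 21 (bl): pack op=0x1d:5|imm=-28:11 = 0xefe4; little→ e4 ef
line 22 (bl): pack op=0x1d:5|imm=-6:11 = 0xeffa; little→ fa ef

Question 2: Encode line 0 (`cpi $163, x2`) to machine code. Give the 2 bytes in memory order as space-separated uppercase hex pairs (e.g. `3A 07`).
L0: cpi op=0xf:5|rd=2:2|imm=163:9 ⇒ 0x7ca3 ⇒ little a3 7c

A3 7C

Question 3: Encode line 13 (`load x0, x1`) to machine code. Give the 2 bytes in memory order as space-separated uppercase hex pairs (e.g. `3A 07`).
00 4A

13. load fields op=0x9:5|rd=1:2|rs=0:2|pad=0:7 → word 4a00h → 00 4a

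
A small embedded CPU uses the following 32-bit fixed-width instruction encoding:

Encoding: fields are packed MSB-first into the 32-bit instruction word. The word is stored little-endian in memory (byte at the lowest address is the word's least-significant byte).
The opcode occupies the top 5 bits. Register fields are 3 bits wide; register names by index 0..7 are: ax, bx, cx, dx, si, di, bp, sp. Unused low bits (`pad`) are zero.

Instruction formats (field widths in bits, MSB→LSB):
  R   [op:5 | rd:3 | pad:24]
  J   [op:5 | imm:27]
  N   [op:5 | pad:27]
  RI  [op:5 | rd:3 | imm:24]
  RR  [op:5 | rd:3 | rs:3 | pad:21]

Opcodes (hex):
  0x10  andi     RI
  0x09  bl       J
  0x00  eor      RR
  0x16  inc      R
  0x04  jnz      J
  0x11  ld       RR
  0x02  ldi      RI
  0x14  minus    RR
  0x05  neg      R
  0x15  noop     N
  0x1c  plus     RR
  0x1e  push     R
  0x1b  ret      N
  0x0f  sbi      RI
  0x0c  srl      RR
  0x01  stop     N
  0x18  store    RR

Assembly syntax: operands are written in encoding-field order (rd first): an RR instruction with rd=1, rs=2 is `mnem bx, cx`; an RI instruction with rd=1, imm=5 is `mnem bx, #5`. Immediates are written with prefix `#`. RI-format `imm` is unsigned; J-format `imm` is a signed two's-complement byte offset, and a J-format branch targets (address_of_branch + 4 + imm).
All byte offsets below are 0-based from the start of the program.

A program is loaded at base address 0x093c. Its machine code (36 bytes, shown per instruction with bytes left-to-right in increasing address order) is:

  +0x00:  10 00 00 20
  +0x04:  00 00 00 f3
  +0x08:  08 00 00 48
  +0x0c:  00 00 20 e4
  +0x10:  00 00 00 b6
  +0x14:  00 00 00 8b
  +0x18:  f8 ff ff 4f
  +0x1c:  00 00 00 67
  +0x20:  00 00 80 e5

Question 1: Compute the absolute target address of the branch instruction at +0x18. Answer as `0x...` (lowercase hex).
0x0950

[18] f8 ff ff 4f → 0x4ffffff8
  op=0x4ffffff8>>27=0x9 ⇒ bl (J)
  imm@[26:0]=0x7fffff8 (s27→-8) ⇒ #-8
  target = base 0x093c + off 0x18 + 4 + imm -8 = 0x0950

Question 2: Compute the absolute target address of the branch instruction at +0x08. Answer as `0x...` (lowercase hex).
+0x08: 08 00 00 48 ⇒ word 0x48000008 (little)
  opcode bits[31:27]=0x9: bl/J
  [26:0] imm=8 = #8
  target = base 0x093c + off 0x08 + 4 + imm 8 = 0x0950

0x0950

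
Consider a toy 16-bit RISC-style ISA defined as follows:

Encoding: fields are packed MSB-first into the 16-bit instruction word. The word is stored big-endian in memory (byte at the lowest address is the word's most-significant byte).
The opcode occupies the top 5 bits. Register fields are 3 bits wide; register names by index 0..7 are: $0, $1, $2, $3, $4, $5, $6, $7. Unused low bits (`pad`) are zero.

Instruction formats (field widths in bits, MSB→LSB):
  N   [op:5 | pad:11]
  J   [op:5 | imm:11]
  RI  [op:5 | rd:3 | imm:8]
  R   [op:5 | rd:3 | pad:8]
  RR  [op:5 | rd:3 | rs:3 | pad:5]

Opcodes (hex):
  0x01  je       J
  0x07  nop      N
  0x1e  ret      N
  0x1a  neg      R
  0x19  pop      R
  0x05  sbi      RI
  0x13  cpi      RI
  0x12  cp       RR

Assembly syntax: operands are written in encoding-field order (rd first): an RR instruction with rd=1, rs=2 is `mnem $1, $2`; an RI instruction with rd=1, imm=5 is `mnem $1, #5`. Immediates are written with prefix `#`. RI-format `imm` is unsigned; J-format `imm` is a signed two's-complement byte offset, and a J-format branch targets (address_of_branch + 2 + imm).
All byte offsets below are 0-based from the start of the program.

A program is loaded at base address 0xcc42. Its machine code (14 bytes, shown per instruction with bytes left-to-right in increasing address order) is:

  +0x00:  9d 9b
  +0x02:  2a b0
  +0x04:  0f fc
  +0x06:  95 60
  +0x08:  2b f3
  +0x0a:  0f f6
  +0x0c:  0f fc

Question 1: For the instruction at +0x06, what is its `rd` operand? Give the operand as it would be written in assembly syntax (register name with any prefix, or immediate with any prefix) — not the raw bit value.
$5

off 0x06: read 95 60 as big → 0x9560
  top 5b → 0x12 → cp [RR]
  rd@[10:8]=0x5 ⇒ $5
  rs@[7:5]=0x3 ⇒ $3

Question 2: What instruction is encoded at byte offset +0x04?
[04] 0f fc → 0x0ffc
  op=0x0ffc>>11=0x1 ⇒ je (J)
  imm@[10:0]=0x7fc (s11→-4) ⇒ #-4

je #-4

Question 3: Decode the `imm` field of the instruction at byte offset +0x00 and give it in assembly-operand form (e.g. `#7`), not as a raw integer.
#155

@+00  big-endian(9d 9b) = 0x9d9b
  top 5b → 0x13 → cpi [RI]
  rd@[10:8]=0x5 ⇒ $5
  imm@[7:0]=0x9b ⇒ #155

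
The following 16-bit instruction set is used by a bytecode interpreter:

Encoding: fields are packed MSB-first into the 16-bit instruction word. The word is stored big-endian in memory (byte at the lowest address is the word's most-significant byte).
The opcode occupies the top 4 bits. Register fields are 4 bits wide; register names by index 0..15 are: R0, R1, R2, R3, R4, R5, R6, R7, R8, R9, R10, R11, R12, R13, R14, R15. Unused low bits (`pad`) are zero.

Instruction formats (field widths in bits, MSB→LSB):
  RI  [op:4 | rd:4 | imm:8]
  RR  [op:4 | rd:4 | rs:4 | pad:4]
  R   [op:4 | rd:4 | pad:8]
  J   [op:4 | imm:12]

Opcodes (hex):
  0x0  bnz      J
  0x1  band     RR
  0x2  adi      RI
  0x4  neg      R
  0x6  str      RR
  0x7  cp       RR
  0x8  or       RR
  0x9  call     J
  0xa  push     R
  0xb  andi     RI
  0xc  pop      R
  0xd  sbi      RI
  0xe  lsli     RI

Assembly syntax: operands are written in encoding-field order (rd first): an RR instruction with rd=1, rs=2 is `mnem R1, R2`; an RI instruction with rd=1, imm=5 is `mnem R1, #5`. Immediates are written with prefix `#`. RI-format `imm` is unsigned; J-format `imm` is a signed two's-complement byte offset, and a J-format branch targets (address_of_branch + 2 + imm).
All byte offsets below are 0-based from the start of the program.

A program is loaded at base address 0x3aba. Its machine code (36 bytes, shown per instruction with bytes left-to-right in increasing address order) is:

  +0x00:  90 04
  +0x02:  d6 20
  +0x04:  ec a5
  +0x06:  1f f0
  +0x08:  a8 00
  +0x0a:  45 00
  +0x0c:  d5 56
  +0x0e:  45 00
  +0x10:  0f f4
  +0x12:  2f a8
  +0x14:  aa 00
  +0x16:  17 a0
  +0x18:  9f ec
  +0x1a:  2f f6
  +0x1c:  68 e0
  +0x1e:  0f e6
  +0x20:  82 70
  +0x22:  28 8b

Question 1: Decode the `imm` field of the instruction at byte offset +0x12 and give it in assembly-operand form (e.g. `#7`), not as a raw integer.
off 0x12: read 2f a8 as big → 0x2fa8
  op=0x2fa8>>12=0x2 ⇒ adi (RI)
  [11:8] rd=15 = R15
  [7:0] imm=168 = #168

#168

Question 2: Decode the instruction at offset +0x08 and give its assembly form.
push R8

+0x08: a8 00 ⇒ word 0xa800 (big)
  top 4b → 0xa → push [R]
  [11:8] rd=8 = R8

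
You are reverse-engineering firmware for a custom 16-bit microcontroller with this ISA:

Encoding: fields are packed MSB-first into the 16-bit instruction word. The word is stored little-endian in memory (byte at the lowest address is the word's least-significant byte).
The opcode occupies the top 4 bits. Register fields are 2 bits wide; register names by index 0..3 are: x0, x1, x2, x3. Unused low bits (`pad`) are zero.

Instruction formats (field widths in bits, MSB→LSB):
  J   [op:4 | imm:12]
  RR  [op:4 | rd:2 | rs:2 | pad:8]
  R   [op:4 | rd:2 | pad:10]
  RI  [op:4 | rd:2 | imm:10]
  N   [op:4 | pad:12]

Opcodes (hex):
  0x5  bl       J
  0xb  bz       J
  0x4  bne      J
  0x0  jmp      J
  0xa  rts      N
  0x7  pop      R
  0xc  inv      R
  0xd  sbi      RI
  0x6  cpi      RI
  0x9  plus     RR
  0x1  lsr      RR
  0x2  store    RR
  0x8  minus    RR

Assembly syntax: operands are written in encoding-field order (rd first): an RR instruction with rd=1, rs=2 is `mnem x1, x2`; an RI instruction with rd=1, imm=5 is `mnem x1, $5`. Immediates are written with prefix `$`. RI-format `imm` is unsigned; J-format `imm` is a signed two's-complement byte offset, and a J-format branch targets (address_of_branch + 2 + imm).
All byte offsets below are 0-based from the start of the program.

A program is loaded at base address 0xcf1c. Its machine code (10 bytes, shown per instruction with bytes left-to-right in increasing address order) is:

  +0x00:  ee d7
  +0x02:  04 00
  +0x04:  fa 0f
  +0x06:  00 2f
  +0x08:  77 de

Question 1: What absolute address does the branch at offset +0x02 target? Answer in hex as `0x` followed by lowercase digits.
0xcf24

off 0x02: read 04 00 as little → 0x0004
  opcode bits[15:12]=0x0: jmp/J
  [11:0] imm=4 = $4
  target = base 0xcf1c + off 0x02 + 2 + imm 4 = 0xcf24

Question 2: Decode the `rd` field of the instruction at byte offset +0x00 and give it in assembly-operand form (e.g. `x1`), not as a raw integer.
+0x00: ee d7 ⇒ word 0xd7ee (little)
  op=0xd7ee>>12=0xd ⇒ sbi (RI)
  rd@[11:10]=0x1 ⇒ x1
  imm@[9:0]=0x3ee ⇒ $1006

x1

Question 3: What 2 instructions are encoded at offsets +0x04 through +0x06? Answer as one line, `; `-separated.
jmp $-6; store x3, x3

@+04  little-endian(fa 0f) = 0x0ffa
  opcode bits[15:12]=0x0: jmp/J
  [11:0] imm=4090 (s12→-6) = $-6
@+06  little-endian(00 2f) = 0x2f00
  opcode bits[15:12]=0x2: store/RR
  [11:10] rd=3 = x3
  [9:8] rs=3 = x3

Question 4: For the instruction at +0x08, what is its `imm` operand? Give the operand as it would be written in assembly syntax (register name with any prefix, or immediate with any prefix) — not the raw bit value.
$631

+0x08: 77 de ⇒ word 0xde77 (little)
  op=0xde77>>12=0xd ⇒ sbi (RI)
  rd: (w>>10)&0x3=0x3 → x3
  imm: (w>>0)&0x3ff=0x277 → $631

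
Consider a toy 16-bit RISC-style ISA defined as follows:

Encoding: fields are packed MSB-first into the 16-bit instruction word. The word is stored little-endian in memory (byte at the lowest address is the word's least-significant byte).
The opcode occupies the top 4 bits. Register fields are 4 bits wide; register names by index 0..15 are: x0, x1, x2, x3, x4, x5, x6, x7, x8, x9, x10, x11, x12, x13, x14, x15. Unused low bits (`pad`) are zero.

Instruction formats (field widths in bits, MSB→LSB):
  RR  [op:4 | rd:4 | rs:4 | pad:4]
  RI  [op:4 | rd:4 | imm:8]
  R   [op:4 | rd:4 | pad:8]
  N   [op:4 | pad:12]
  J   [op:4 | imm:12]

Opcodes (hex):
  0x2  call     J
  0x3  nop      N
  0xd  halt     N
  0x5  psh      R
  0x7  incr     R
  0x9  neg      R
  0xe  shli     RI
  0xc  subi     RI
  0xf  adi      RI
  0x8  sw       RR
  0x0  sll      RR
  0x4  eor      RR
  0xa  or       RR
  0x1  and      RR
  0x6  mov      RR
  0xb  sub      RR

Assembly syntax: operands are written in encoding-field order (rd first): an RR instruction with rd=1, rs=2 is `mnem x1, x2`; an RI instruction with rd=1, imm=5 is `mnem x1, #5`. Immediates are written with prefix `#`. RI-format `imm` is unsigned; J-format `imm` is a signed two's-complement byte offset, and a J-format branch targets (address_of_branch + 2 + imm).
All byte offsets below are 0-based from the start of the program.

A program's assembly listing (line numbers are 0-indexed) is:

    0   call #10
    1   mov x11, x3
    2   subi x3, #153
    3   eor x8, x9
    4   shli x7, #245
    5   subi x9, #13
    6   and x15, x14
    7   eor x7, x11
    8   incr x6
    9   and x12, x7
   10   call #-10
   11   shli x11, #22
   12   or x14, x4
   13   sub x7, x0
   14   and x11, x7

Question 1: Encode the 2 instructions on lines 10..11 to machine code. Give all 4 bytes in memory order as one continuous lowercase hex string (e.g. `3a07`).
f62f16eb

L10: call op=0x2:4|imm=-10:12 ⇒ 0x2ff6 ⇒ little f6 2f
L11: shli op=0xe:4|rd=11:4|imm=22:8 ⇒ 0xeb16 ⇒ little 16 eb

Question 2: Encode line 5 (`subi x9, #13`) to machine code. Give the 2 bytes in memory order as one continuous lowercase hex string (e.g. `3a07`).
0dc9

line 5 (subi): pack op=0xc:4|rd=9:4|imm=13:8 = 0xc90d; little→ 0d c9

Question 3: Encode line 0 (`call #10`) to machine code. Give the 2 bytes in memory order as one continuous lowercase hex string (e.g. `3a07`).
0a20

0. call fields op=0x2:4|imm=10:12 → word 200ah → 0a 20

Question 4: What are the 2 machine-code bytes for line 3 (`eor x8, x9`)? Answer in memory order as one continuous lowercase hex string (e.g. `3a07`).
3. eor fields op=0x4:4|rd=8:4|rs=9:4|pad=0:4 → word 4890h → 90 48

9048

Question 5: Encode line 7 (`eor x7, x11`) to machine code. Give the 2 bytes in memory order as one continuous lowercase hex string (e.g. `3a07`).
line 7 (eor): pack op=0x4:4|rd=7:4|rs=11:4|pad=0:4 = 0x47b0; little→ b0 47

b047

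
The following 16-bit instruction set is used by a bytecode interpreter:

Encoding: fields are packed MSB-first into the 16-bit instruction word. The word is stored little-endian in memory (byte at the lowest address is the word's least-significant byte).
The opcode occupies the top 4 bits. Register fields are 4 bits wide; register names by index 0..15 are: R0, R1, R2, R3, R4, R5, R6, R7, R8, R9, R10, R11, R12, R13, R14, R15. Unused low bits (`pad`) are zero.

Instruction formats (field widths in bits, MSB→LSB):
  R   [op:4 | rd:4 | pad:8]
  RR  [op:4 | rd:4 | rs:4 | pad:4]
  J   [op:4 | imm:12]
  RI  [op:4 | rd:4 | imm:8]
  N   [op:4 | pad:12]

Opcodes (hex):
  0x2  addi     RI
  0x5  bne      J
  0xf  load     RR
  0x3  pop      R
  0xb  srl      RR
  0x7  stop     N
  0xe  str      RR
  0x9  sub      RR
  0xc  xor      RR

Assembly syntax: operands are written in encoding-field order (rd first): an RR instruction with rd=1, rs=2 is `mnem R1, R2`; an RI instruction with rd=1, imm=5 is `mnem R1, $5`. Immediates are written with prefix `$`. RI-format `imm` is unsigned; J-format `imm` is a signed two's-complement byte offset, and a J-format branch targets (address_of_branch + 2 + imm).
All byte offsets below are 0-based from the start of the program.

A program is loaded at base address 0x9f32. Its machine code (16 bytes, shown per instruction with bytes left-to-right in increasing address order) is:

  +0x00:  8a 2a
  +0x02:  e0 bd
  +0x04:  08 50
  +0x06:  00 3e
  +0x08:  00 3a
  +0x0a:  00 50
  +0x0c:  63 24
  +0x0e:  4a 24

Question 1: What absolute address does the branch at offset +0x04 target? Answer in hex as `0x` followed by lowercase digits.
+0x04: 08 50 ⇒ word 0x5008 (little)
  top 4b → 0x5 → bne [J]
  imm@[11:0]=0x8 ⇒ $8
  target = base 0x9f32 + off 0x04 + 2 + imm 8 = 0x9f40

0x9f40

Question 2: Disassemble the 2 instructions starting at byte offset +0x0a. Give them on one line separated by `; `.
off 0x0a: read 00 50 as little → 0x5000
  opcode bits[15:12]=0x5: bne/J
  imm@[11:0]=0x0 ⇒ $0
off 0x0c: read 63 24 as little → 0x2463
  opcode bits[15:12]=0x2: addi/RI
  rd@[11:8]=0x4 ⇒ R4
  imm@[7:0]=0x63 ⇒ $99

bne $0; addi R4, $99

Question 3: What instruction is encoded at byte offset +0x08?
pop R10

off 0x08: read 00 3a as little → 0x3a00
  top 4b → 0x3 → pop [R]
  [11:8] rd=10 = R10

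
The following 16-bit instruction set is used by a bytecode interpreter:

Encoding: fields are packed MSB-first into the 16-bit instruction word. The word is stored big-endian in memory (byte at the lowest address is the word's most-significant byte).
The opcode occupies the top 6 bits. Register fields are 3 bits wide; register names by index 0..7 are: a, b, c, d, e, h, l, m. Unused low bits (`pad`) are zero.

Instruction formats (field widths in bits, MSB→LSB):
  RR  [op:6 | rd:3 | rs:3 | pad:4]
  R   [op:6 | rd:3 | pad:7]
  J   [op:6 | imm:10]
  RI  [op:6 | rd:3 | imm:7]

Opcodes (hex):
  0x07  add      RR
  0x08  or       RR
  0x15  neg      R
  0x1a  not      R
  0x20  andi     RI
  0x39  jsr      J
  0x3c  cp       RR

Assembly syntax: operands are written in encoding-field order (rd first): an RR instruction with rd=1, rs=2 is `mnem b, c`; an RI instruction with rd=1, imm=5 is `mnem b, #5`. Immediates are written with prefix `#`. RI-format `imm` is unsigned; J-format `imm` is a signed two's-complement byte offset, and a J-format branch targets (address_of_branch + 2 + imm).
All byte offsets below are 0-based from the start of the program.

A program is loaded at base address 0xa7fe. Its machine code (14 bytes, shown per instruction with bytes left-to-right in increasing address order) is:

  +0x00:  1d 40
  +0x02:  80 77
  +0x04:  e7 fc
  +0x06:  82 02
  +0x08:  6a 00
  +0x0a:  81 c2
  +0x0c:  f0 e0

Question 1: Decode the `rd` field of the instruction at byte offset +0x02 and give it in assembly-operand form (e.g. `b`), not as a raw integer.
+0x02: 80 77 ⇒ word 0x8077 (big)
  top 6b → 0x20 → andi [RI]
  [9:7] rd=0 = a
  [6:0] imm=119 = #119

a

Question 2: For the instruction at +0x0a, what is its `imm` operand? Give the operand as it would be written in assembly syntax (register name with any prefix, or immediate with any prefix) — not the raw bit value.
+0x0a: 81 c2 ⇒ word 0x81c2 (big)
  op=0x81c2>>10=0x20 ⇒ andi (RI)
  rd: (w>>7)&0x7=0x3 → d
  imm: (w>>0)&0x7f=0x42 → #66

#66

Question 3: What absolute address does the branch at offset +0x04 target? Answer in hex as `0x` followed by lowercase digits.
0xa800

@+04  big-endian(e7 fc) = 0xe7fc
  opcode bits[15:10]=0x39: jsr/J
  imm@[9:0]=0x3fc (s10→-4) ⇒ #-4
  target = base 0xa7fe + off 0x04 + 2 + imm -4 = 0xa800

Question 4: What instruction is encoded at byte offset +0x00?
add c, e

off 0x00: read 1d 40 as big → 0x1d40
  opcode bits[15:10]=0x7: add/RR
  rd: (w>>7)&0x7=0x2 → c
  rs: (w>>4)&0x7=0x4 → e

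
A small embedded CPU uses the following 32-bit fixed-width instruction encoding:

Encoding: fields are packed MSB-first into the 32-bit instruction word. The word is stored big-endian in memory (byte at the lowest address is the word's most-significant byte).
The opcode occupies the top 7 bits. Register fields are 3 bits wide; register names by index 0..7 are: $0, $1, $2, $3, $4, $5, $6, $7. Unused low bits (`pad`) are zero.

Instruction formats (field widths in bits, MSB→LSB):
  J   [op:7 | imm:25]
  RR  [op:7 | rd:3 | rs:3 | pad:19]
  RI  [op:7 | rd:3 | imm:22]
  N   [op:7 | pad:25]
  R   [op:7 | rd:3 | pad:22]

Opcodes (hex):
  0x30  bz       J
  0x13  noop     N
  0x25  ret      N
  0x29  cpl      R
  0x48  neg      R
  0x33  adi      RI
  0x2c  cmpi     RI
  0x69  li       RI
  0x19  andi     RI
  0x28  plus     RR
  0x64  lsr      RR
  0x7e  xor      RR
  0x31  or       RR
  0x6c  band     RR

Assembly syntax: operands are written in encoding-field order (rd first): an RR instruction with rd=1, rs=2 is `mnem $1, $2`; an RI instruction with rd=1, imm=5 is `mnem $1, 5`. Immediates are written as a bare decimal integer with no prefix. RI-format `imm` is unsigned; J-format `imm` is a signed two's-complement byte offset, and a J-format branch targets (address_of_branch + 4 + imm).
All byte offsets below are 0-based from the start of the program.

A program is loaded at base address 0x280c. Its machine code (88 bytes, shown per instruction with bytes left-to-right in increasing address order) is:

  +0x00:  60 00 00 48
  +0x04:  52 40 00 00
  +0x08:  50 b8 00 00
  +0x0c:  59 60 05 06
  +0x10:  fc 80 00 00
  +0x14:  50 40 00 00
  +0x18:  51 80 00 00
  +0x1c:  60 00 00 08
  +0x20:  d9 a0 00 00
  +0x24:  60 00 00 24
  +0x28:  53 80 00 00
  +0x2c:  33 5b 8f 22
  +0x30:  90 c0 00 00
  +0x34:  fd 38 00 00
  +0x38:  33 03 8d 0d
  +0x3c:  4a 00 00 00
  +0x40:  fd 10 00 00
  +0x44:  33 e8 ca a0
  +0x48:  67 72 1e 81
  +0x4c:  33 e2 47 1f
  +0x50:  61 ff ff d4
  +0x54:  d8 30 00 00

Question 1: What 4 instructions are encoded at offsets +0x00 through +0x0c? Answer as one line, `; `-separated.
off 0x00: read 60 00 00 48 as big → 0x60000048
  opcode bits[31:25]=0x30: bz/J
  imm: (w>>0)&0x1ffffff=0x48 → 72
off 0x04: read 52 40 00 00 as big → 0x52400000
  opcode bits[31:25]=0x29: cpl/R
  rd: (w>>22)&0x7=0x1 → $1
off 0x08: read 50 b8 00 00 as big → 0x50b80000
  opcode bits[31:25]=0x28: plus/RR
  rd: (w>>22)&0x7=0x2 → $2
  rs: (w>>19)&0x7=0x7 → $7
off 0x0c: read 59 60 05 06 as big → 0x59600506
  opcode bits[31:25]=0x2c: cmpi/RI
  rd: (w>>22)&0x7=0x5 → $5
  imm: (w>>0)&0x3fffff=0x200506 → 2098438

bz 72; cpl $1; plus $2, $7; cmpi $5, 2098438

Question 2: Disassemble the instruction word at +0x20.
band $6, $4

+0x20: d9 a0 00 00 ⇒ word 0xd9a00000 (big)
  op=0xd9a00000>>25=0x6c ⇒ band (RR)
  rd: (w>>22)&0x7=0x6 → $6
  rs: (w>>19)&0x7=0x4 → $4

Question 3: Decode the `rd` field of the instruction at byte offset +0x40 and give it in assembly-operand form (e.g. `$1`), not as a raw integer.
$4

off 0x40: read fd 10 00 00 as big → 0xfd100000
  opcode bits[31:25]=0x7e: xor/RR
  rd@[24:22]=0x4 ⇒ $4
  rs@[21:19]=0x2 ⇒ $2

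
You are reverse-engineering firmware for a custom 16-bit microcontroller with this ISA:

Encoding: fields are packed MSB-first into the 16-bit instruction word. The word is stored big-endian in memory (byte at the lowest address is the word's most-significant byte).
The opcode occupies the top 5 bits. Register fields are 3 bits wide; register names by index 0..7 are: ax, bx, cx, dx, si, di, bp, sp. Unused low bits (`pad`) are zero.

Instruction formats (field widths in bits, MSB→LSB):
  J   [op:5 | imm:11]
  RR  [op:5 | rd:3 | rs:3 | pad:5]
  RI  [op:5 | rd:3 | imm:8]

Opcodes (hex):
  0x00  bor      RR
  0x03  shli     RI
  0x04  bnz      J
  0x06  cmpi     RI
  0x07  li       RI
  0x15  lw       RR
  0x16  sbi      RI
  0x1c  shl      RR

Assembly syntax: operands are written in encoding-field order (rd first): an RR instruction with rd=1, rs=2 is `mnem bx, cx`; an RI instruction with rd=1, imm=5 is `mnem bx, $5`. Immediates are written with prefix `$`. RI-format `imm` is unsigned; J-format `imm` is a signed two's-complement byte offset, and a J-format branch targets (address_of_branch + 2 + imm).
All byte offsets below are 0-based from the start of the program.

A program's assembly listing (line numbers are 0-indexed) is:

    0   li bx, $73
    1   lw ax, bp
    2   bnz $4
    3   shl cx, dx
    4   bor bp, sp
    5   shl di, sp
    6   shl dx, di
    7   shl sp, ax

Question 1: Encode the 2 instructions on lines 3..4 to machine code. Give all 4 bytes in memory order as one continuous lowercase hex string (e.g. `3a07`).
e26006e0

line 3 (shl): pack op=0x1c:5|rd=2:3|rs=3:3|pad=0:5 = 0xe260; big→ e2 60
line 4 (bor): pack op=0x0:5|rd=6:3|rs=7:3|pad=0:5 = 0x06e0; big→ 06 e0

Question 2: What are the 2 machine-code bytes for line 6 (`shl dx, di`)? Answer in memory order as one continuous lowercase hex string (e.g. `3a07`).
e3a0

line 6 (shl): pack op=0x1c:5|rd=3:3|rs=5:3|pad=0:5 = 0xe3a0; big→ e3 a0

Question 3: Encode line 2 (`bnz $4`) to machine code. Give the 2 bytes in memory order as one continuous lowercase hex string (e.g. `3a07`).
2004

line 2 (bnz): pack op=0x4:5|imm=4:11 = 0x2004; big→ 20 04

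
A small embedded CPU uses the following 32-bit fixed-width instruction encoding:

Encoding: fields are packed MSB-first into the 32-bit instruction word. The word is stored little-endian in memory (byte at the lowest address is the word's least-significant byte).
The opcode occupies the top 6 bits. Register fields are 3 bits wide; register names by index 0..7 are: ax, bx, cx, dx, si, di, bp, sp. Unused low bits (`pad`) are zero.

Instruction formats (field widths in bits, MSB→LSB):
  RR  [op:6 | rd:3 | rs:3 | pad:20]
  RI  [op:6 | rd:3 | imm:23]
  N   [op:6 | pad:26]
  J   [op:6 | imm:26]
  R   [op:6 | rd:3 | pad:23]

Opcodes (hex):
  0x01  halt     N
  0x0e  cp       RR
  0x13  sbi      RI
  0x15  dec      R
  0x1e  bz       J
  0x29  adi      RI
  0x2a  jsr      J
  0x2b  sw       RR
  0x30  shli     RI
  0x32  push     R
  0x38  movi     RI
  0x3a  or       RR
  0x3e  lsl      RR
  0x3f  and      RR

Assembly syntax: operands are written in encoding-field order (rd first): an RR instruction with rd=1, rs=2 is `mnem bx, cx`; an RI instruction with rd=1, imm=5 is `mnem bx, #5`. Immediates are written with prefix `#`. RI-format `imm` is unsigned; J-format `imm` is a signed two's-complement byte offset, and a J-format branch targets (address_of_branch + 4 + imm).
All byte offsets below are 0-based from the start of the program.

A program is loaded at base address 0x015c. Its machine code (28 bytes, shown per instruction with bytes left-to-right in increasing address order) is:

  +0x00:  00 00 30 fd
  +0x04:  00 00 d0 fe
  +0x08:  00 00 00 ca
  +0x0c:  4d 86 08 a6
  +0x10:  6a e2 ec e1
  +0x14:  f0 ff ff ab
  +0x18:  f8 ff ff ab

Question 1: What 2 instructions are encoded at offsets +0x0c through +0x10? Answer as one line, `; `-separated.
adi si, #558669; movi dx, #7135850

@+0c  little-endian(4d 86 08 a6) = 0xa608864d
  top 6b → 0x29 → adi [RI]
  rd: (w>>23)&0x7=0x4 → si
  imm: (w>>0)&0x7fffff=0x8864d → #558669
@+10  little-endian(6a e2 ec e1) = 0xe1ece26a
  top 6b → 0x38 → movi [RI]
  rd: (w>>23)&0x7=0x3 → dx
  imm: (w>>0)&0x7fffff=0x6ce26a → #7135850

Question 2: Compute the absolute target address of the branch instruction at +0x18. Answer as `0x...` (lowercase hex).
0x0170

+0x18: f8 ff ff ab ⇒ word 0xabfffff8 (little)
  op=0xabfffff8>>26=0x2a ⇒ jsr (J)
  imm: (w>>0)&0x3ffffff=0x3fffff8 (s26→-8) → #-8
  target = base 0x015c + off 0x18 + 4 + imm -8 = 0x0170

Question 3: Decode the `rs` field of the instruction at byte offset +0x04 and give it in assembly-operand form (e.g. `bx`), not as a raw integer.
@+04  little-endian(00 00 d0 fe) = 0xfed00000
  op=0xfed00000>>26=0x3f ⇒ and (RR)
  [25:23] rd=5 = di
  [22:20] rs=5 = di

di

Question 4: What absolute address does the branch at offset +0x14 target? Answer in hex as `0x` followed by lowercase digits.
[14] f0 ff ff ab → 0xabfffff0
  top 6b → 0x2a → jsr [J]
  [25:0] imm=67108848 (s26→-16) = #-16
  target = base 0x015c + off 0x14 + 4 + imm -16 = 0x0164

0x0164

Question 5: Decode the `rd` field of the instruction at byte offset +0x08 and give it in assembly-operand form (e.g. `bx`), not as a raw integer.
off 0x08: read 00 00 00 ca as little → 0xca000000
  op=0xca000000>>26=0x32 ⇒ push (R)
  [25:23] rd=4 = si

si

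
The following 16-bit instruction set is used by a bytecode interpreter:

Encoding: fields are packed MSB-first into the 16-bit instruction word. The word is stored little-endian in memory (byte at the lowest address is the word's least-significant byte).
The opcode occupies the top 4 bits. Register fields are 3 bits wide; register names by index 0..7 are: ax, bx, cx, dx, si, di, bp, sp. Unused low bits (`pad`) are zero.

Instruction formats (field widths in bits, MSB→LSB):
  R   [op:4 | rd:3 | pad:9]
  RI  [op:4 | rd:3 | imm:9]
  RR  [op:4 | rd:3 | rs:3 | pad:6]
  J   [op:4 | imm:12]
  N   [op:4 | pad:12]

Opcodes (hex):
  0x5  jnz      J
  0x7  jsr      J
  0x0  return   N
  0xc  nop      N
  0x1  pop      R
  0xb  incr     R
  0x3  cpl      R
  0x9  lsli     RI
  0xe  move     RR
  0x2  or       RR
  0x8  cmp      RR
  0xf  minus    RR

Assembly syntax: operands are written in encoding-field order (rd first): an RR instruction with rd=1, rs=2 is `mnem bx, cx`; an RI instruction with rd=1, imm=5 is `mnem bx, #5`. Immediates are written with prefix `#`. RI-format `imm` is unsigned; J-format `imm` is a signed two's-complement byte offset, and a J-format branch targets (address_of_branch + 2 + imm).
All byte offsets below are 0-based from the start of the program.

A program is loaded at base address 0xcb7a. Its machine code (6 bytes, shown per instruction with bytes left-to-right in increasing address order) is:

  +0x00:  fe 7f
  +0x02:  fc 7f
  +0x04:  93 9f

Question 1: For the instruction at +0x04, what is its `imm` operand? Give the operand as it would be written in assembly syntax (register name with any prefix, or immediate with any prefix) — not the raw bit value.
#403

[04] 93 9f → 0x9f93
  op=0x9f93>>12=0x9 ⇒ lsli (RI)
  rd: (w>>9)&0x7=0x7 → sp
  imm: (w>>0)&0x1ff=0x193 → #403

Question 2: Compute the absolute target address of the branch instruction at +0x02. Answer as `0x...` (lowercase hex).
0xcb7a

+0x02: fc 7f ⇒ word 0x7ffc (little)
  opcode bits[15:12]=0x7: jsr/J
  imm@[11:0]=0xffc (s12→-4) ⇒ #-4
  target = base 0xcb7a + off 0x02 + 2 + imm -4 = 0xcb7a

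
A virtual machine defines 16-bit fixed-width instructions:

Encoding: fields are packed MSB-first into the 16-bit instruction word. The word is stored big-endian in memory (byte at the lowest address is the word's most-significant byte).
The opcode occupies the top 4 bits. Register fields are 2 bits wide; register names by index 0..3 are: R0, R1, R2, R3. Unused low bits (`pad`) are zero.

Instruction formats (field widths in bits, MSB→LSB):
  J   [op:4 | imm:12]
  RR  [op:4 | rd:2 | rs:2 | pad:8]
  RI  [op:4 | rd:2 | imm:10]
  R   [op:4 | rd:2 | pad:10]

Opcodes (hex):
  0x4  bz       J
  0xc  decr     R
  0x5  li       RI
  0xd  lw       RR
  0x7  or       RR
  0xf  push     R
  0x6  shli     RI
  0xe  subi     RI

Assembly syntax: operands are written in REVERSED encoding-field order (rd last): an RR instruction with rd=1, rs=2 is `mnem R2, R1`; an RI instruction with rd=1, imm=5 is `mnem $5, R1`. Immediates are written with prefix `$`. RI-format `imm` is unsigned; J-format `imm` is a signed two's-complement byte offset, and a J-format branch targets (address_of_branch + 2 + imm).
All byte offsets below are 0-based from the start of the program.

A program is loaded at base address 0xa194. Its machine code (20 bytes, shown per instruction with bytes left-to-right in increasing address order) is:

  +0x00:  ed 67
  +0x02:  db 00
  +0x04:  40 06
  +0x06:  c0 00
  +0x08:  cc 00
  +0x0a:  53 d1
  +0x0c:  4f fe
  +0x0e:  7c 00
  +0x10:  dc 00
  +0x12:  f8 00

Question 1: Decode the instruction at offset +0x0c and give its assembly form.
@+0c  big-endian(4f fe) = 0x4ffe
  top 4b → 0x4 → bz [J]
  imm@[11:0]=0xffe (s12→-2) ⇒ $-2

bz $-2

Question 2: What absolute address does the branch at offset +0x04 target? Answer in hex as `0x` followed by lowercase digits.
[04] 40 06 → 0x4006
  top 4b → 0x4 → bz [J]
  imm@[11:0]=0x6 ⇒ $6
  target = base 0xa194 + off 0x04 + 2 + imm 6 = 0xa1a0

0xa1a0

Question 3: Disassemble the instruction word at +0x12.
push R2

[12] f8 00 → 0xf800
  opcode bits[15:12]=0xf: push/R
  rd: (w>>10)&0x3=0x2 → R2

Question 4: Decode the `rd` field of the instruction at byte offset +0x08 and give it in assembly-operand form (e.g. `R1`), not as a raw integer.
off 0x08: read cc 00 as big → 0xcc00
  op=0xcc00>>12=0xc ⇒ decr (R)
  rd@[11:10]=0x3 ⇒ R3

R3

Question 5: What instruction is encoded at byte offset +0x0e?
or R0, R3

@+0e  big-endian(7c 00) = 0x7c00
  opcode bits[15:12]=0x7: or/RR
  rd: (w>>10)&0x3=0x3 → R3
  rs: (w>>8)&0x3=0x0 → R0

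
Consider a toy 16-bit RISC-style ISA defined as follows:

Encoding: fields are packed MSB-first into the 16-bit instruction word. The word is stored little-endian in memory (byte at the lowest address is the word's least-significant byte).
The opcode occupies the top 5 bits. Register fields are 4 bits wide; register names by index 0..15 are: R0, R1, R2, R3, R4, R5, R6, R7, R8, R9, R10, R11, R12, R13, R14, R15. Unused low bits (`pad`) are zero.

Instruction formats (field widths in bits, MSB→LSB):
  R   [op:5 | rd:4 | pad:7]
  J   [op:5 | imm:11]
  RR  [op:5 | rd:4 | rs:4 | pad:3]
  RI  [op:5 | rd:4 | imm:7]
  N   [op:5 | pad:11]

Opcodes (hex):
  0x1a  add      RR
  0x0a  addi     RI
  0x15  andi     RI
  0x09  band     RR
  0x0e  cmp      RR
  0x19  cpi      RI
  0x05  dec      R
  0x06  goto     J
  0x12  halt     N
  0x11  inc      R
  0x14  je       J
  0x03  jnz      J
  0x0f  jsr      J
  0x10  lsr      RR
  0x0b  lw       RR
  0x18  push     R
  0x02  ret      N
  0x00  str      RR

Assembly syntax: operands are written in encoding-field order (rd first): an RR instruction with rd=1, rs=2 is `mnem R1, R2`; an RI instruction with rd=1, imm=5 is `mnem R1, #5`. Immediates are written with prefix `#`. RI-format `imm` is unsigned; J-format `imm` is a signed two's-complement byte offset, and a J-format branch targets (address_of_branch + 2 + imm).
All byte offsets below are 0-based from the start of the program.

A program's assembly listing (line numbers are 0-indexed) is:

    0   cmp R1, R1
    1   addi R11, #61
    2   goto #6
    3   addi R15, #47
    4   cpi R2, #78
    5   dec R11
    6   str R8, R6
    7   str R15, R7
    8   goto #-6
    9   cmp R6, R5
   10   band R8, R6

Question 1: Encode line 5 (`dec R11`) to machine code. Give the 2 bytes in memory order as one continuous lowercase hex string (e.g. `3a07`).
802d

line 5 (dec): pack op=0x5:5|rd=11:4|pad=0:7 = 0x2d80; little→ 80 2d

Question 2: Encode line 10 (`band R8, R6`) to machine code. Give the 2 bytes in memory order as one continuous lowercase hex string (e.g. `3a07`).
L10: band op=0x9:5|rd=8:4|rs=6:4|pad=0:3 ⇒ 0x4c30 ⇒ little 30 4c

304c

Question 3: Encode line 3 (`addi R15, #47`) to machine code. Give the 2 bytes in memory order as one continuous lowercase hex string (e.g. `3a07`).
af57

L3: addi op=0xa:5|rd=15:4|imm=47:7 ⇒ 0x57af ⇒ little af 57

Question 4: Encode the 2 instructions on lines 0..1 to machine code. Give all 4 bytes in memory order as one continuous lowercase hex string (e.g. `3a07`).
0. cmp fields op=0xe:5|rd=1:4|rs=1:4|pad=0:3 → word 7088h → 88 70
1. addi fields op=0xa:5|rd=11:4|imm=61:7 → word 55bdh → bd 55

8870bd55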